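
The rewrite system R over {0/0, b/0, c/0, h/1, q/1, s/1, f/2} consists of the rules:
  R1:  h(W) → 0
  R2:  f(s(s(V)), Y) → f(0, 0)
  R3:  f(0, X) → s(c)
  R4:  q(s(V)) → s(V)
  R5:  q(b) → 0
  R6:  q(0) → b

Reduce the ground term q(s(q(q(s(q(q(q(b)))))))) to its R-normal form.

s(s(0))

1. q(s(q(q(s(q(q(q(b))))))))  →  s(q(q(s(q(q(q(b)))))))   [R4 at ε]
2. s(q(q(s(q(q(q(b)))))))  →  s(q(s(q(q(q(b))))))   [R4 at 1.1]
3. s(q(s(q(q(q(b))))))  →  s(s(q(q(q(b)))))   [R4 at 1]
4. s(s(q(q(q(b)))))  →  s(s(q(q(0))))   [R5 at 1.1.1.1]
5. s(s(q(q(0))))  →  s(s(q(b)))   [R6 at 1.1.1]
6. s(s(q(b)))  →  s(s(0))   [R5 at 1.1]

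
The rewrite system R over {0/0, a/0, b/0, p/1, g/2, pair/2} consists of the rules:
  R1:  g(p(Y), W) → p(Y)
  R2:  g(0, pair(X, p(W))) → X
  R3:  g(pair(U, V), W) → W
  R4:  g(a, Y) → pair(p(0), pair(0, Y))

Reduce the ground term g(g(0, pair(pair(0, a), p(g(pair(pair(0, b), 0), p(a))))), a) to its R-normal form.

a

1. g(g(0, pair(pair(0, a), p(g(pair(pair(0, b), 0), p(a))))), a)  →  g(pair(0, a), a)   [R2 at 1]
2. g(pair(0, a), a)  →  a   [R3 at ε]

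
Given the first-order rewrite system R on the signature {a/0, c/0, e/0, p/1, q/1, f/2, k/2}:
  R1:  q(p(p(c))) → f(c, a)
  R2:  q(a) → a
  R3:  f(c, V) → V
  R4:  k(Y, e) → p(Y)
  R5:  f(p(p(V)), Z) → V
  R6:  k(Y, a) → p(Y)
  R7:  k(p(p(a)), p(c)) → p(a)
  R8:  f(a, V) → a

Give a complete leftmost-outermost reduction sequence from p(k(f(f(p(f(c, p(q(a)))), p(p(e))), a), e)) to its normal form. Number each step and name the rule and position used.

1. p(k(f(f(p(f(c, p(q(a)))), p(p(e))), a), e))  →  p(p(f(f(p(f(c, p(q(a)))), p(p(e))), a)))   [R4 at 1]
2. p(p(f(f(p(f(c, p(q(a)))), p(p(e))), a)))  →  p(p(f(f(p(p(q(a))), p(p(e))), a)))   [R3 at 1.1.1.1.1]
3. p(p(f(f(p(p(q(a))), p(p(e))), a)))  →  p(p(f(q(a), a)))   [R5 at 1.1.1]
4. p(p(f(q(a), a)))  →  p(p(f(a, a)))   [R2 at 1.1.1]
5. p(p(f(a, a)))  →  p(p(a))   [R8 at 1.1]

p(p(a))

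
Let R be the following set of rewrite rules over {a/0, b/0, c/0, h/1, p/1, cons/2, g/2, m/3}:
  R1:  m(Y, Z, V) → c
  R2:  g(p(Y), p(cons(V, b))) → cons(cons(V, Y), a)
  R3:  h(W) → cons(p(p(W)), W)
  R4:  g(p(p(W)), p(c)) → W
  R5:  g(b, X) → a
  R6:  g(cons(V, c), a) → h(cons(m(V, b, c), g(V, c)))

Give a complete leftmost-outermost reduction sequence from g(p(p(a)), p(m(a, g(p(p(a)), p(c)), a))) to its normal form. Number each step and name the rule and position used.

a

1. g(p(p(a)), p(m(a, g(p(p(a)), p(c)), a)))  →  g(p(p(a)), p(c))   [R1 at 2.1]
2. g(p(p(a)), p(c))  →  a   [R4 at ε]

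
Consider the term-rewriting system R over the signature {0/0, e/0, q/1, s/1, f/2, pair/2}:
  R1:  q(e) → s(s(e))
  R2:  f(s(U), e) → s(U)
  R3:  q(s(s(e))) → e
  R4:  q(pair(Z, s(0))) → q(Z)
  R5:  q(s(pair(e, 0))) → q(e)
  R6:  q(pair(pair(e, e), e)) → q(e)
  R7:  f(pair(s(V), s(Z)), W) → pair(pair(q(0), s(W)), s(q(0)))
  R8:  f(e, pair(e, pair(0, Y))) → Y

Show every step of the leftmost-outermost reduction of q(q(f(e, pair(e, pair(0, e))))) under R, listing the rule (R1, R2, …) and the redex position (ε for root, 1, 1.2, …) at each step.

e

1. q(q(f(e, pair(e, pair(0, e)))))  →  q(q(e))   [R8 at 1.1]
2. q(q(e))  →  q(s(s(e)))   [R1 at 1]
3. q(s(s(e)))  →  e   [R3 at ε]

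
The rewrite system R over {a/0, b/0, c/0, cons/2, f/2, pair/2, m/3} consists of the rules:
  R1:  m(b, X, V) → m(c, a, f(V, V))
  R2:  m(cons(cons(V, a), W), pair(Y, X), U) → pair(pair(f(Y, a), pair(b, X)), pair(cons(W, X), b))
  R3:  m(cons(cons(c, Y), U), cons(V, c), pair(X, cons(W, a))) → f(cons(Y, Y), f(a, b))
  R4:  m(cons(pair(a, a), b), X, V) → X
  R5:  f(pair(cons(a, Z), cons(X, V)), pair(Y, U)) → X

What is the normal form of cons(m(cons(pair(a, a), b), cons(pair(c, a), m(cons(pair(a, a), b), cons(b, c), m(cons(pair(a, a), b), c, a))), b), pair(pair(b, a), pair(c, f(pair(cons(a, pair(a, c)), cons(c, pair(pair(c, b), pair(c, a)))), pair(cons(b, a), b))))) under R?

cons(cons(pair(c, a), cons(b, c)), pair(pair(b, a), pair(c, c)))

1. cons(m(cons(pair(a, a), b), cons(pair(c, a), m(cons(pair(a, a), b), cons(b, c), m(cons(pair(a, a), b), c, a))), b), pair(pair(b, a), pair(c, f(pair(cons(a, pair(a, c)), cons(c, pair(pair(c, b), pair(c, a)))), pair(cons(b, a), b)))))  →  cons(cons(pair(c, a), m(cons(pair(a, a), b), cons(b, c), m(cons(pair(a, a), b), c, a))), pair(pair(b, a), pair(c, f(pair(cons(a, pair(a, c)), cons(c, pair(pair(c, b), pair(c, a)))), pair(cons(b, a), b)))))   [R4 at 1]
2. cons(cons(pair(c, a), m(cons(pair(a, a), b), cons(b, c), m(cons(pair(a, a), b), c, a))), pair(pair(b, a), pair(c, f(pair(cons(a, pair(a, c)), cons(c, pair(pair(c, b), pair(c, a)))), pair(cons(b, a), b)))))  →  cons(cons(pair(c, a), cons(b, c)), pair(pair(b, a), pair(c, f(pair(cons(a, pair(a, c)), cons(c, pair(pair(c, b), pair(c, a)))), pair(cons(b, a), b)))))   [R4 at 1.2]
3. cons(cons(pair(c, a), cons(b, c)), pair(pair(b, a), pair(c, f(pair(cons(a, pair(a, c)), cons(c, pair(pair(c, b), pair(c, a)))), pair(cons(b, a), b)))))  →  cons(cons(pair(c, a), cons(b, c)), pair(pair(b, a), pair(c, c)))   [R5 at 2.2.2]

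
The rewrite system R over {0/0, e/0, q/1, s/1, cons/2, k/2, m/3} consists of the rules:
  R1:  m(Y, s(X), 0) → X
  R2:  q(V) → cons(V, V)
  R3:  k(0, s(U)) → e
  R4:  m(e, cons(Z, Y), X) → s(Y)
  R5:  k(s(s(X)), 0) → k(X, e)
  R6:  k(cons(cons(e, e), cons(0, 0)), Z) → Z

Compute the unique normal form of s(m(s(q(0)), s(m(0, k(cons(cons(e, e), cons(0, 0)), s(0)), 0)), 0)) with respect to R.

s(0)

1. s(m(s(q(0)), s(m(0, k(cons(cons(e, e), cons(0, 0)), s(0)), 0)), 0))  →  s(m(0, k(cons(cons(e, e), cons(0, 0)), s(0)), 0))   [R1 at 1]
2. s(m(0, k(cons(cons(e, e), cons(0, 0)), s(0)), 0))  →  s(m(0, s(0), 0))   [R6 at 1.2]
3. s(m(0, s(0), 0))  →  s(0)   [R1 at 1]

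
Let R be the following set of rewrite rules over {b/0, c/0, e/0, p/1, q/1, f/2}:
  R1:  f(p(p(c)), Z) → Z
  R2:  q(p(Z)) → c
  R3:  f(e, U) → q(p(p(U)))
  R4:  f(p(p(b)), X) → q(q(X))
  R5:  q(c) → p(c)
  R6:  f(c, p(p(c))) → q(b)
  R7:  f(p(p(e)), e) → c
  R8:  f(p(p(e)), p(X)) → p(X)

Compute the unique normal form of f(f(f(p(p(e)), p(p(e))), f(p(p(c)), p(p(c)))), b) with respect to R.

1. f(f(f(p(p(e)), p(p(e))), f(p(p(c)), p(p(c)))), b)  →  f(f(p(p(e)), f(p(p(c)), p(p(c)))), b)   [R8 at 1.1]
2. f(f(p(p(e)), f(p(p(c)), p(p(c)))), b)  →  f(f(p(p(e)), p(p(c))), b)   [R1 at 1.2]
3. f(f(p(p(e)), p(p(c))), b)  →  f(p(p(c)), b)   [R8 at 1]
4. f(p(p(c)), b)  →  b   [R1 at ε]

b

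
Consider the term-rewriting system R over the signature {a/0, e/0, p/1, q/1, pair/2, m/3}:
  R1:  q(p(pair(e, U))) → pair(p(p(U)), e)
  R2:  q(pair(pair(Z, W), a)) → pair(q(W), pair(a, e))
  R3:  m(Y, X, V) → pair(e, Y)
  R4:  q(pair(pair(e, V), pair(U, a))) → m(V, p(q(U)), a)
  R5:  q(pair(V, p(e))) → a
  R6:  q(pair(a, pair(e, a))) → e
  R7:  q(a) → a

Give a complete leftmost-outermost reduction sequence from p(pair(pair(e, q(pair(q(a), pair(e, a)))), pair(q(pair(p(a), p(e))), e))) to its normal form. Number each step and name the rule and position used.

1. p(pair(pair(e, q(pair(q(a), pair(e, a)))), pair(q(pair(p(a), p(e))), e)))  →  p(pair(pair(e, q(pair(a, pair(e, a)))), pair(q(pair(p(a), p(e))), e)))   [R7 at 1.1.2.1.1]
2. p(pair(pair(e, q(pair(a, pair(e, a)))), pair(q(pair(p(a), p(e))), e)))  →  p(pair(pair(e, e), pair(q(pair(p(a), p(e))), e)))   [R6 at 1.1.2]
3. p(pair(pair(e, e), pair(q(pair(p(a), p(e))), e)))  →  p(pair(pair(e, e), pair(a, e)))   [R5 at 1.2.1]

p(pair(pair(e, e), pair(a, e)))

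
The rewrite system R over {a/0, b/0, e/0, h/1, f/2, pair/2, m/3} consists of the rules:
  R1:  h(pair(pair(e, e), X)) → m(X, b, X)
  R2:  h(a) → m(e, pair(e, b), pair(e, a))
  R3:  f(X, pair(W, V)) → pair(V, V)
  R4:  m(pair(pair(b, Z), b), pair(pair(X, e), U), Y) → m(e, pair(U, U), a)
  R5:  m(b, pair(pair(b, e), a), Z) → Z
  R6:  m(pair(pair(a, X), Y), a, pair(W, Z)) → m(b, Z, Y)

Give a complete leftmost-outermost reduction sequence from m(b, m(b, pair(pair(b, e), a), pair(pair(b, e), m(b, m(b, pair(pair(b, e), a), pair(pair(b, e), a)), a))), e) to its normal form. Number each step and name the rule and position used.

1. m(b, m(b, pair(pair(b, e), a), pair(pair(b, e), m(b, m(b, pair(pair(b, e), a), pair(pair(b, e), a)), a))), e)  →  m(b, pair(pair(b, e), m(b, m(b, pair(pair(b, e), a), pair(pair(b, e), a)), a)), e)   [R5 at 2]
2. m(b, pair(pair(b, e), m(b, m(b, pair(pair(b, e), a), pair(pair(b, e), a)), a)), e)  →  m(b, pair(pair(b, e), m(b, pair(pair(b, e), a), a)), e)   [R5 at 2.2.2]
3. m(b, pair(pair(b, e), m(b, pair(pair(b, e), a), a)), e)  →  m(b, pair(pair(b, e), a), e)   [R5 at 2.2]
4. m(b, pair(pair(b, e), a), e)  →  e   [R5 at ε]

e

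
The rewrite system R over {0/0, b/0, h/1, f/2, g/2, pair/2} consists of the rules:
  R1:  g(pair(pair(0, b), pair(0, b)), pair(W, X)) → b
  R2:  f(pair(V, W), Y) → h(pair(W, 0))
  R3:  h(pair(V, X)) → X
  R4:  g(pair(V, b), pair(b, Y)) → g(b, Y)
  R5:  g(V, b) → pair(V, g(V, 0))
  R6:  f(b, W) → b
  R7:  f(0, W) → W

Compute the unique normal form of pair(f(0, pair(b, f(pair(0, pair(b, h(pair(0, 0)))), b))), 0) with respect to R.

1. pair(f(0, pair(b, f(pair(0, pair(b, h(pair(0, 0)))), b))), 0)  →  pair(pair(b, f(pair(0, pair(b, h(pair(0, 0)))), b)), 0)   [R7 at 1]
2. pair(pair(b, f(pair(0, pair(b, h(pair(0, 0)))), b)), 0)  →  pair(pair(b, h(pair(pair(b, h(pair(0, 0))), 0))), 0)   [R2 at 1.2]
3. pair(pair(b, h(pair(pair(b, h(pair(0, 0))), 0))), 0)  →  pair(pair(b, 0), 0)   [R3 at 1.2]

pair(pair(b, 0), 0)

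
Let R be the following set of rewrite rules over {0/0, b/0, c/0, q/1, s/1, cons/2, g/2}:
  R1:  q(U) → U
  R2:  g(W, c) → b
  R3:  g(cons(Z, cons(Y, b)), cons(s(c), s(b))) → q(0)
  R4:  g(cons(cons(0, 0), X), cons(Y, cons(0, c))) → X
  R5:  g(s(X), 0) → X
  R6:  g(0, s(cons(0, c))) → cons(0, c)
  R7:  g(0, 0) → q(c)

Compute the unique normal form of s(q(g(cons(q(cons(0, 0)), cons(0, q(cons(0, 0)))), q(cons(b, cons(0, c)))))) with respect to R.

s(cons(0, cons(0, 0)))

1. s(q(g(cons(q(cons(0, 0)), cons(0, q(cons(0, 0)))), q(cons(b, cons(0, c))))))  →  s(g(cons(q(cons(0, 0)), cons(0, q(cons(0, 0)))), q(cons(b, cons(0, c)))))   [R1 at 1]
2. s(g(cons(q(cons(0, 0)), cons(0, q(cons(0, 0)))), q(cons(b, cons(0, c)))))  →  s(g(cons(cons(0, 0), cons(0, q(cons(0, 0)))), q(cons(b, cons(0, c)))))   [R1 at 1.1.1]
3. s(g(cons(cons(0, 0), cons(0, q(cons(0, 0)))), q(cons(b, cons(0, c)))))  →  s(g(cons(cons(0, 0), cons(0, cons(0, 0))), q(cons(b, cons(0, c)))))   [R1 at 1.1.2.2]
4. s(g(cons(cons(0, 0), cons(0, cons(0, 0))), q(cons(b, cons(0, c)))))  →  s(g(cons(cons(0, 0), cons(0, cons(0, 0))), cons(b, cons(0, c))))   [R1 at 1.2]
5. s(g(cons(cons(0, 0), cons(0, cons(0, 0))), cons(b, cons(0, c))))  →  s(cons(0, cons(0, 0)))   [R4 at 1]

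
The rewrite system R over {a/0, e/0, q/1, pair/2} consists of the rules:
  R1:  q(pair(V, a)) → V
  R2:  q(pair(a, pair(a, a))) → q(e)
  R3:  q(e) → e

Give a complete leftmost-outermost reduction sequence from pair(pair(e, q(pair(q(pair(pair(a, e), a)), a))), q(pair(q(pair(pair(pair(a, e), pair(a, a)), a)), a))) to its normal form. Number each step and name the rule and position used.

pair(pair(e, pair(a, e)), pair(pair(a, e), pair(a, a)))

1. pair(pair(e, q(pair(q(pair(pair(a, e), a)), a))), q(pair(q(pair(pair(pair(a, e), pair(a, a)), a)), a)))  →  pair(pair(e, q(pair(pair(a, e), a))), q(pair(q(pair(pair(pair(a, e), pair(a, a)), a)), a)))   [R1 at 1.2]
2. pair(pair(e, q(pair(pair(a, e), a))), q(pair(q(pair(pair(pair(a, e), pair(a, a)), a)), a)))  →  pair(pair(e, pair(a, e)), q(pair(q(pair(pair(pair(a, e), pair(a, a)), a)), a)))   [R1 at 1.2]
3. pair(pair(e, pair(a, e)), q(pair(q(pair(pair(pair(a, e), pair(a, a)), a)), a)))  →  pair(pair(e, pair(a, e)), q(pair(pair(pair(a, e), pair(a, a)), a)))   [R1 at 2]
4. pair(pair(e, pair(a, e)), q(pair(pair(pair(a, e), pair(a, a)), a)))  →  pair(pair(e, pair(a, e)), pair(pair(a, e), pair(a, a)))   [R1 at 2]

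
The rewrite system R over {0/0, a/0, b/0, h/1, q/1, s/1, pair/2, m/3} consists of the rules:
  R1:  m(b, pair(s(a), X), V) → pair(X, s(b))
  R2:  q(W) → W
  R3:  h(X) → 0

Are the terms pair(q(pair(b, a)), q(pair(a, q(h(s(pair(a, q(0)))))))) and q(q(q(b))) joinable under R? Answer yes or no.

no — NF(t₁) = pair(pair(b, a), pair(a, 0)), NF(t₂) = b

Reduce t₁ = pair(q(pair(b, a)), q(pair(a, q(h(s(pair(a, q(0)))))))):
1. pair(q(pair(b, a)), q(pair(a, q(h(s(pair(a, q(0))))))))  →  pair(pair(b, a), q(pair(a, q(h(s(pair(a, q(0))))))))   [R2 at 1]
2. pair(pair(b, a), q(pair(a, q(h(s(pair(a, q(0))))))))  →  pair(pair(b, a), pair(a, q(h(s(pair(a, q(0)))))))   [R2 at 2]
3. pair(pair(b, a), pair(a, q(h(s(pair(a, q(0)))))))  →  pair(pair(b, a), pair(a, h(s(pair(a, q(0))))))   [R2 at 2.2]
4. pair(pair(b, a), pair(a, h(s(pair(a, q(0))))))  →  pair(pair(b, a), pair(a, 0))   [R3 at 2.2]

Reduce t₂ = q(q(q(b))):
1. q(q(q(b)))  →  q(q(b))   [R2 at ε]
2. q(q(b))  →  q(b)   [R2 at ε]
3. q(b)  →  b   [R2 at ε]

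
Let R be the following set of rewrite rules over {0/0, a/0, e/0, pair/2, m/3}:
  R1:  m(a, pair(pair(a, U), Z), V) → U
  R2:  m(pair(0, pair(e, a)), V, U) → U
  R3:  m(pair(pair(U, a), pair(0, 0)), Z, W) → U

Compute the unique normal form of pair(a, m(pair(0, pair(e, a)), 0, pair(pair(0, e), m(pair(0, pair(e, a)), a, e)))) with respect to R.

1. pair(a, m(pair(0, pair(e, a)), 0, pair(pair(0, e), m(pair(0, pair(e, a)), a, e))))  →  pair(a, pair(pair(0, e), m(pair(0, pair(e, a)), a, e)))   [R2 at 2]
2. pair(a, pair(pair(0, e), m(pair(0, pair(e, a)), a, e)))  →  pair(a, pair(pair(0, e), e))   [R2 at 2.2]

pair(a, pair(pair(0, e), e))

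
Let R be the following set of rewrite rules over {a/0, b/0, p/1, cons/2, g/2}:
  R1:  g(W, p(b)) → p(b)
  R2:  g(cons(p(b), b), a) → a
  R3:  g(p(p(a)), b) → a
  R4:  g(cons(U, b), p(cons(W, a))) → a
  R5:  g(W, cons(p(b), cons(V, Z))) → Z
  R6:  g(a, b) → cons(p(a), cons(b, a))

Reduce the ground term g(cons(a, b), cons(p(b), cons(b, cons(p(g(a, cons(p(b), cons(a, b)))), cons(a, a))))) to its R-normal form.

1. g(cons(a, b), cons(p(b), cons(b, cons(p(g(a, cons(p(b), cons(a, b)))), cons(a, a)))))  →  cons(p(g(a, cons(p(b), cons(a, b)))), cons(a, a))   [R5 at ε]
2. cons(p(g(a, cons(p(b), cons(a, b)))), cons(a, a))  →  cons(p(b), cons(a, a))   [R5 at 1.1]

cons(p(b), cons(a, a))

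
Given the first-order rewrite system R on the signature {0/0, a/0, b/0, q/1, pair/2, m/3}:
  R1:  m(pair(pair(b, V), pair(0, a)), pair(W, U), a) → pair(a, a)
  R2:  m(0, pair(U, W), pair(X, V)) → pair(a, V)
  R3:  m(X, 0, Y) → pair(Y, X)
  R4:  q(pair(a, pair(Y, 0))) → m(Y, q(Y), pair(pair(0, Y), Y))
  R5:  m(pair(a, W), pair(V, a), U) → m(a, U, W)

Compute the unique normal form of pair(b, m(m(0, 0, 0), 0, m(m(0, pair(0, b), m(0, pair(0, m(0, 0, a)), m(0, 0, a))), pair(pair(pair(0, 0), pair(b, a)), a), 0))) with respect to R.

1. pair(b, m(m(0, 0, 0), 0, m(m(0, pair(0, b), m(0, pair(0, m(0, 0, a)), m(0, 0, a))), pair(pair(pair(0, 0), pair(b, a)), a), 0)))  →  pair(b, pair(m(m(0, pair(0, b), m(0, pair(0, m(0, 0, a)), m(0, 0, a))), pair(pair(pair(0, 0), pair(b, a)), a), 0), m(0, 0, 0)))   [R3 at 2]
2. pair(b, pair(m(m(0, pair(0, b), m(0, pair(0, m(0, 0, a)), m(0, 0, a))), pair(pair(pair(0, 0), pair(b, a)), a), 0), m(0, 0, 0)))  →  pair(b, pair(m(m(0, pair(0, b), m(0, pair(0, pair(a, 0)), m(0, 0, a))), pair(pair(pair(0, 0), pair(b, a)), a), 0), m(0, 0, 0)))   [R3 at 2.1.1.3.2.2]
3. pair(b, pair(m(m(0, pair(0, b), m(0, pair(0, pair(a, 0)), m(0, 0, a))), pair(pair(pair(0, 0), pair(b, a)), a), 0), m(0, 0, 0)))  →  pair(b, pair(m(m(0, pair(0, b), m(0, pair(0, pair(a, 0)), pair(a, 0))), pair(pair(pair(0, 0), pair(b, a)), a), 0), m(0, 0, 0)))   [R3 at 2.1.1.3.3]
4. pair(b, pair(m(m(0, pair(0, b), m(0, pair(0, pair(a, 0)), pair(a, 0))), pair(pair(pair(0, 0), pair(b, a)), a), 0), m(0, 0, 0)))  →  pair(b, pair(m(m(0, pair(0, b), pair(a, 0)), pair(pair(pair(0, 0), pair(b, a)), a), 0), m(0, 0, 0)))   [R2 at 2.1.1.3]
5. pair(b, pair(m(m(0, pair(0, b), pair(a, 0)), pair(pair(pair(0, 0), pair(b, a)), a), 0), m(0, 0, 0)))  →  pair(b, pair(m(pair(a, 0), pair(pair(pair(0, 0), pair(b, a)), a), 0), m(0, 0, 0)))   [R2 at 2.1.1]
6. pair(b, pair(m(pair(a, 0), pair(pair(pair(0, 0), pair(b, a)), a), 0), m(0, 0, 0)))  →  pair(b, pair(m(a, 0, 0), m(0, 0, 0)))   [R5 at 2.1]
7. pair(b, pair(m(a, 0, 0), m(0, 0, 0)))  →  pair(b, pair(pair(0, a), m(0, 0, 0)))   [R3 at 2.1]
8. pair(b, pair(pair(0, a), m(0, 0, 0)))  →  pair(b, pair(pair(0, a), pair(0, 0)))   [R3 at 2.2]

pair(b, pair(pair(0, a), pair(0, 0)))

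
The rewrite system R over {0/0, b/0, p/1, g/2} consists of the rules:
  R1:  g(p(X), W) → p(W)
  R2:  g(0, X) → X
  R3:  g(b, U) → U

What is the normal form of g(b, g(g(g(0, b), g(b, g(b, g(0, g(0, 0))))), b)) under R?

b

1. g(b, g(g(g(0, b), g(b, g(b, g(0, g(0, 0))))), b))  →  g(g(g(0, b), g(b, g(b, g(0, g(0, 0))))), b)   [R3 at ε]
2. g(g(g(0, b), g(b, g(b, g(0, g(0, 0))))), b)  →  g(g(b, g(b, g(b, g(0, g(0, 0))))), b)   [R2 at 1.1]
3. g(g(b, g(b, g(b, g(0, g(0, 0))))), b)  →  g(g(b, g(b, g(0, g(0, 0)))), b)   [R3 at 1]
4. g(g(b, g(b, g(0, g(0, 0)))), b)  →  g(g(b, g(0, g(0, 0))), b)   [R3 at 1]
5. g(g(b, g(0, g(0, 0))), b)  →  g(g(0, g(0, 0)), b)   [R3 at 1]
6. g(g(0, g(0, 0)), b)  →  g(g(0, 0), b)   [R2 at 1]
7. g(g(0, 0), b)  →  g(0, b)   [R2 at 1]
8. g(0, b)  →  b   [R2 at ε]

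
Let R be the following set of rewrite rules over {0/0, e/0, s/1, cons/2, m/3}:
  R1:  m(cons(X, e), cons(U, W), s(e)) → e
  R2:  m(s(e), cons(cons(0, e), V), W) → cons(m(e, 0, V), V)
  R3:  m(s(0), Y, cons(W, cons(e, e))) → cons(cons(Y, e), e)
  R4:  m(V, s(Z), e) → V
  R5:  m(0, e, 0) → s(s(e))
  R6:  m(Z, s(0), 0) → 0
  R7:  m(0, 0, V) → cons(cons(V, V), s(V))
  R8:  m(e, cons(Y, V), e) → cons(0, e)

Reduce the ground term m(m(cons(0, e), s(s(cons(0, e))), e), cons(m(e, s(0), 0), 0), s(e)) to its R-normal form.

e

1. m(m(cons(0, e), s(s(cons(0, e))), e), cons(m(e, s(0), 0), 0), s(e))  →  m(cons(0, e), cons(m(e, s(0), 0), 0), s(e))   [R4 at 1]
2. m(cons(0, e), cons(m(e, s(0), 0), 0), s(e))  →  e   [R1 at ε]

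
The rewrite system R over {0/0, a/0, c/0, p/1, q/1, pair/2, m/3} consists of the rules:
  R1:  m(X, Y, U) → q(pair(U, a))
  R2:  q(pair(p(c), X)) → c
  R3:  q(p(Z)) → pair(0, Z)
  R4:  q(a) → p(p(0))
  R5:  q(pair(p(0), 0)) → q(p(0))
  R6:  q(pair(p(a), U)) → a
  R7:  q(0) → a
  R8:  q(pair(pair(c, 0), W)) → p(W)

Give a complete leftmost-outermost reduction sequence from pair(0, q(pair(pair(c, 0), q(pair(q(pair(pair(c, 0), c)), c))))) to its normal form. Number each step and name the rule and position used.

pair(0, p(c))

1. pair(0, q(pair(pair(c, 0), q(pair(q(pair(pair(c, 0), c)), c)))))  →  pair(0, p(q(pair(q(pair(pair(c, 0), c)), c))))   [R8 at 2]
2. pair(0, p(q(pair(q(pair(pair(c, 0), c)), c))))  →  pair(0, p(q(pair(p(c), c))))   [R8 at 2.1.1.1]
3. pair(0, p(q(pair(p(c), c))))  →  pair(0, p(c))   [R2 at 2.1]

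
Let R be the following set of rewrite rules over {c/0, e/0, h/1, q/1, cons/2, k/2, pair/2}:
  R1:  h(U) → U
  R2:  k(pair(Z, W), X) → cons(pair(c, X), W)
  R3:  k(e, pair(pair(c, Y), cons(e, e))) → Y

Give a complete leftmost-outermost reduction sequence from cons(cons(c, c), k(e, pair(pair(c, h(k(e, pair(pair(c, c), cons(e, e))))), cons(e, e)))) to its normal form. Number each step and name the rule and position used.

1. cons(cons(c, c), k(e, pair(pair(c, h(k(e, pair(pair(c, c), cons(e, e))))), cons(e, e))))  →  cons(cons(c, c), h(k(e, pair(pair(c, c), cons(e, e)))))   [R3 at 2]
2. cons(cons(c, c), h(k(e, pair(pair(c, c), cons(e, e)))))  →  cons(cons(c, c), k(e, pair(pair(c, c), cons(e, e))))   [R1 at 2]
3. cons(cons(c, c), k(e, pair(pair(c, c), cons(e, e))))  →  cons(cons(c, c), c)   [R3 at 2]

cons(cons(c, c), c)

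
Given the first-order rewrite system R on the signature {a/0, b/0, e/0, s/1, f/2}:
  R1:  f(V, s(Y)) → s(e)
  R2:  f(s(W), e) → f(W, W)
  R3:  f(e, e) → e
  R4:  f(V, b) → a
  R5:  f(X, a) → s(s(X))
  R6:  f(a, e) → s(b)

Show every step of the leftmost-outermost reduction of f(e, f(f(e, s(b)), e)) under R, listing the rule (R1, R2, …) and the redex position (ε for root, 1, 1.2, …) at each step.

1. f(e, f(f(e, s(b)), e))  →  f(e, f(s(e), e))   [R1 at 2.1]
2. f(e, f(s(e), e))  →  f(e, f(e, e))   [R2 at 2]
3. f(e, f(e, e))  →  f(e, e)   [R3 at 2]
4. f(e, e)  →  e   [R3 at ε]

e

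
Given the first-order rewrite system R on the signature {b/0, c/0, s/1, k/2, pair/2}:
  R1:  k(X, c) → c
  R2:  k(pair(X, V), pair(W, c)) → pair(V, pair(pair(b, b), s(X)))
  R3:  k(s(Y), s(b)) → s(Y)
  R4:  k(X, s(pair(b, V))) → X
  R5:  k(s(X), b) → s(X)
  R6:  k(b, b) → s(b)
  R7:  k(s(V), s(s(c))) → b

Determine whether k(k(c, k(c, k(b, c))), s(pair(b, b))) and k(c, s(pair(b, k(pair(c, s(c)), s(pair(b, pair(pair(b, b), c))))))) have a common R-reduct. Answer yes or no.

yes — NF(t₁) = c, NF(t₂) = c

Reduce t₁ = k(k(c, k(c, k(b, c))), s(pair(b, b))):
1. k(k(c, k(c, k(b, c))), s(pair(b, b)))  →  k(c, k(c, k(b, c)))   [R4 at ε]
2. k(c, k(c, k(b, c)))  →  k(c, k(c, c))   [R1 at 2.2]
3. k(c, k(c, c))  →  k(c, c)   [R1 at 2]
4. k(c, c)  →  c   [R1 at ε]

Reduce t₂ = k(c, s(pair(b, k(pair(c, s(c)), s(pair(b, pair(pair(b, b), c))))))):
1. k(c, s(pair(b, k(pair(c, s(c)), s(pair(b, pair(pair(b, b), c)))))))  →  c   [R4 at ε]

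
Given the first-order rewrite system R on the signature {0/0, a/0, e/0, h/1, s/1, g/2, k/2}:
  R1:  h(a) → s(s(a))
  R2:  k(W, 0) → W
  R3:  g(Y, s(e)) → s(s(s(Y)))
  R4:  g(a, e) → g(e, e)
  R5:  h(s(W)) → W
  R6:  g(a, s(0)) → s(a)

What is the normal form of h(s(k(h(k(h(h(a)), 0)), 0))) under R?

a

1. h(s(k(h(k(h(h(a)), 0)), 0)))  →  k(h(k(h(h(a)), 0)), 0)   [R5 at ε]
2. k(h(k(h(h(a)), 0)), 0)  →  h(k(h(h(a)), 0))   [R2 at ε]
3. h(k(h(h(a)), 0))  →  h(h(h(a)))   [R2 at 1]
4. h(h(h(a)))  →  h(h(s(s(a))))   [R1 at 1.1]
5. h(h(s(s(a))))  →  h(s(a))   [R5 at 1]
6. h(s(a))  →  a   [R5 at ε]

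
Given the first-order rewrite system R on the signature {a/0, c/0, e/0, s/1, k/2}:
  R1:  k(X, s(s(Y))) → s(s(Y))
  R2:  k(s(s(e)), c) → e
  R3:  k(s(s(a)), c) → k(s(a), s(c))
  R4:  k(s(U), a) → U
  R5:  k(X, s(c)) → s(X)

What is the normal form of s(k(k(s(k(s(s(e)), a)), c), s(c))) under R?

s(s(e))

1. s(k(k(s(k(s(s(e)), a)), c), s(c)))  →  s(s(k(s(k(s(s(e)), a)), c)))   [R5 at 1]
2. s(s(k(s(k(s(s(e)), a)), c)))  →  s(s(k(s(s(e)), c)))   [R4 at 1.1.1.1]
3. s(s(k(s(s(e)), c)))  →  s(s(e))   [R2 at 1.1]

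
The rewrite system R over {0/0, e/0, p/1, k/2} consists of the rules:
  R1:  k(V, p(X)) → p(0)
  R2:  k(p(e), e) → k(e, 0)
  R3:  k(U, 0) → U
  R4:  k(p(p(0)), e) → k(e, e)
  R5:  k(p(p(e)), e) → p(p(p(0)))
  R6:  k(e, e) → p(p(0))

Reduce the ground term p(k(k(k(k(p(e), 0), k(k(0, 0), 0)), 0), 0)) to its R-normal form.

p(p(e))

1. p(k(k(k(k(p(e), 0), k(k(0, 0), 0)), 0), 0))  →  p(k(k(k(p(e), 0), k(k(0, 0), 0)), 0))   [R3 at 1]
2. p(k(k(k(p(e), 0), k(k(0, 0), 0)), 0))  →  p(k(k(p(e), 0), k(k(0, 0), 0)))   [R3 at 1]
3. p(k(k(p(e), 0), k(k(0, 0), 0)))  →  p(k(p(e), k(k(0, 0), 0)))   [R3 at 1.1]
4. p(k(p(e), k(k(0, 0), 0)))  →  p(k(p(e), k(0, 0)))   [R3 at 1.2]
5. p(k(p(e), k(0, 0)))  →  p(k(p(e), 0))   [R3 at 1.2]
6. p(k(p(e), 0))  →  p(p(e))   [R3 at 1]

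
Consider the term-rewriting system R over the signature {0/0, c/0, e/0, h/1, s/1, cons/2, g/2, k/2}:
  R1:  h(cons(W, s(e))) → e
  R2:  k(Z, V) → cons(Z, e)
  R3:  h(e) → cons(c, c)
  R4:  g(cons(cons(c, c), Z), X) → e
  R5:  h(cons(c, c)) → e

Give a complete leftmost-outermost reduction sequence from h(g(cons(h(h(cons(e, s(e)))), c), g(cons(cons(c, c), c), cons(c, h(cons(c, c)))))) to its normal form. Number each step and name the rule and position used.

cons(c, c)

1. h(g(cons(h(h(cons(e, s(e)))), c), g(cons(cons(c, c), c), cons(c, h(cons(c, c))))))  →  h(g(cons(h(e), c), g(cons(cons(c, c), c), cons(c, h(cons(c, c))))))   [R1 at 1.1.1.1]
2. h(g(cons(h(e), c), g(cons(cons(c, c), c), cons(c, h(cons(c, c))))))  →  h(g(cons(cons(c, c), c), g(cons(cons(c, c), c), cons(c, h(cons(c, c))))))   [R3 at 1.1.1]
3. h(g(cons(cons(c, c), c), g(cons(cons(c, c), c), cons(c, h(cons(c, c))))))  →  h(e)   [R4 at 1]
4. h(e)  →  cons(c, c)   [R3 at ε]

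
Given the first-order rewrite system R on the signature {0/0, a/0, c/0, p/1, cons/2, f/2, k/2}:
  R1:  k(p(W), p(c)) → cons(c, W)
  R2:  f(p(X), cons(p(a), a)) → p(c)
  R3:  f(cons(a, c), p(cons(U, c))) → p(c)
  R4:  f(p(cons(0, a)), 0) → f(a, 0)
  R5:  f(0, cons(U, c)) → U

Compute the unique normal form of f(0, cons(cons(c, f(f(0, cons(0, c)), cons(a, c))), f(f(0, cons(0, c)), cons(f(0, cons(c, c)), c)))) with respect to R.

cons(c, a)

1. f(0, cons(cons(c, f(f(0, cons(0, c)), cons(a, c))), f(f(0, cons(0, c)), cons(f(0, cons(c, c)), c))))  →  f(0, cons(cons(c, f(0, cons(a, c))), f(f(0, cons(0, c)), cons(f(0, cons(c, c)), c))))   [R5 at 2.1.2.1]
2. f(0, cons(cons(c, f(0, cons(a, c))), f(f(0, cons(0, c)), cons(f(0, cons(c, c)), c))))  →  f(0, cons(cons(c, a), f(f(0, cons(0, c)), cons(f(0, cons(c, c)), c))))   [R5 at 2.1.2]
3. f(0, cons(cons(c, a), f(f(0, cons(0, c)), cons(f(0, cons(c, c)), c))))  →  f(0, cons(cons(c, a), f(0, cons(f(0, cons(c, c)), c))))   [R5 at 2.2.1]
4. f(0, cons(cons(c, a), f(0, cons(f(0, cons(c, c)), c))))  →  f(0, cons(cons(c, a), f(0, cons(c, c))))   [R5 at 2.2]
5. f(0, cons(cons(c, a), f(0, cons(c, c))))  →  f(0, cons(cons(c, a), c))   [R5 at 2.2]
6. f(0, cons(cons(c, a), c))  →  cons(c, a)   [R5 at ε]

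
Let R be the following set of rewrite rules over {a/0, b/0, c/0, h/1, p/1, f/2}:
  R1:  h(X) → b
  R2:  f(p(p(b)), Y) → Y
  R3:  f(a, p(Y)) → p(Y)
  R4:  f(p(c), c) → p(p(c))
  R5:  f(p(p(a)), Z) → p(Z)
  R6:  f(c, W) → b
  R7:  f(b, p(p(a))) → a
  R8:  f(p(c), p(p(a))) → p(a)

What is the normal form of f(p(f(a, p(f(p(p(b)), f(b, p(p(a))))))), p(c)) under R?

p(p(c))

1. f(p(f(a, p(f(p(p(b)), f(b, p(p(a))))))), p(c))  →  f(p(p(f(p(p(b)), f(b, p(p(a)))))), p(c))   [R3 at 1.1]
2. f(p(p(f(p(p(b)), f(b, p(p(a)))))), p(c))  →  f(p(p(f(b, p(p(a))))), p(c))   [R2 at 1.1.1]
3. f(p(p(f(b, p(p(a))))), p(c))  →  f(p(p(a)), p(c))   [R7 at 1.1.1]
4. f(p(p(a)), p(c))  →  p(p(c))   [R5 at ε]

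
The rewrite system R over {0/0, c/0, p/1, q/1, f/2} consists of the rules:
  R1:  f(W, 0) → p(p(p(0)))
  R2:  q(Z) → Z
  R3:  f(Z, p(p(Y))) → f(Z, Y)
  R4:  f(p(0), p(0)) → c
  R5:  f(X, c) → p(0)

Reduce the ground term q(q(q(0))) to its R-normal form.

0

1. q(q(q(0)))  →  q(q(0))   [R2 at ε]
2. q(q(0))  →  q(0)   [R2 at ε]
3. q(0)  →  0   [R2 at ε]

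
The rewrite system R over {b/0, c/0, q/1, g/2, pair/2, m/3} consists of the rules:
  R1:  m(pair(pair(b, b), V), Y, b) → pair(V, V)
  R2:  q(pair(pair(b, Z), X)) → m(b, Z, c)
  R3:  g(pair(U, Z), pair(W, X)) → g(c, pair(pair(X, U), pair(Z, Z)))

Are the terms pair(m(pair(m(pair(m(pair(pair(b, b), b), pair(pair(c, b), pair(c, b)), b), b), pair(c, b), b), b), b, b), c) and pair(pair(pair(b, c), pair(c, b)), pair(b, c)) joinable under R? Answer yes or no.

no — NF(t₁) = pair(pair(b, b), c), NF(t₂) = pair(pair(pair(b, c), pair(c, b)), pair(b, c))

Reduce t₁ = pair(m(pair(m(pair(m(pair(pair(b, b), b), pair(pair(c, b), pair(c, b)), b), b), pair(c, b), b), b), b, b), c):
1. pair(m(pair(m(pair(m(pair(pair(b, b), b), pair(pair(c, b), pair(c, b)), b), b), pair(c, b), b), b), b, b), c)  →  pair(m(pair(m(pair(pair(b, b), b), pair(c, b), b), b), b, b), c)   [R1 at 1.1.1.1.1]
2. pair(m(pair(m(pair(pair(b, b), b), pair(c, b), b), b), b, b), c)  →  pair(m(pair(pair(b, b), b), b, b), c)   [R1 at 1.1.1]
3. pair(m(pair(pair(b, b), b), b, b), c)  →  pair(pair(b, b), c)   [R1 at 1]

Reduce t₂ = pair(pair(pair(b, c), pair(c, b)), pair(b, c)):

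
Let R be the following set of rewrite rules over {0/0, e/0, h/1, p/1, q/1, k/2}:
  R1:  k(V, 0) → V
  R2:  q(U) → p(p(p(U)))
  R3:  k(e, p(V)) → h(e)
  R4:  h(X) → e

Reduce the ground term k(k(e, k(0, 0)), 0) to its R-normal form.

e

1. k(k(e, k(0, 0)), 0)  →  k(e, k(0, 0))   [R1 at ε]
2. k(e, k(0, 0))  →  k(e, 0)   [R1 at 2]
3. k(e, 0)  →  e   [R1 at ε]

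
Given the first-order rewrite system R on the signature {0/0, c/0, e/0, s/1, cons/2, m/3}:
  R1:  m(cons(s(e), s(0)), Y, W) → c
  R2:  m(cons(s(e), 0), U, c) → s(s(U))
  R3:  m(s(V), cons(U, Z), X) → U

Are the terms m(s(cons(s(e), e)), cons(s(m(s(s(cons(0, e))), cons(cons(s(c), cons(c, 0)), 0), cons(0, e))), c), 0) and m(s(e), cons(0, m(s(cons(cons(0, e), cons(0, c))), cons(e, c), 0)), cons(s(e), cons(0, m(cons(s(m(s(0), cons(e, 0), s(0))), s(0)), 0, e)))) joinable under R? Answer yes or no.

no — NF(t₁) = s(cons(s(c), cons(c, 0))), NF(t₂) = 0

Reduce t₁ = m(s(cons(s(e), e)), cons(s(m(s(s(cons(0, e))), cons(cons(s(c), cons(c, 0)), 0), cons(0, e))), c), 0):
1. m(s(cons(s(e), e)), cons(s(m(s(s(cons(0, e))), cons(cons(s(c), cons(c, 0)), 0), cons(0, e))), c), 0)  →  s(m(s(s(cons(0, e))), cons(cons(s(c), cons(c, 0)), 0), cons(0, e)))   [R3 at ε]
2. s(m(s(s(cons(0, e))), cons(cons(s(c), cons(c, 0)), 0), cons(0, e)))  →  s(cons(s(c), cons(c, 0)))   [R3 at 1]

Reduce t₂ = m(s(e), cons(0, m(s(cons(cons(0, e), cons(0, c))), cons(e, c), 0)), cons(s(e), cons(0, m(cons(s(m(s(0), cons(e, 0), s(0))), s(0)), 0, e)))):
1. m(s(e), cons(0, m(s(cons(cons(0, e), cons(0, c))), cons(e, c), 0)), cons(s(e), cons(0, m(cons(s(m(s(0), cons(e, 0), s(0))), s(0)), 0, e))))  →  0   [R3 at ε]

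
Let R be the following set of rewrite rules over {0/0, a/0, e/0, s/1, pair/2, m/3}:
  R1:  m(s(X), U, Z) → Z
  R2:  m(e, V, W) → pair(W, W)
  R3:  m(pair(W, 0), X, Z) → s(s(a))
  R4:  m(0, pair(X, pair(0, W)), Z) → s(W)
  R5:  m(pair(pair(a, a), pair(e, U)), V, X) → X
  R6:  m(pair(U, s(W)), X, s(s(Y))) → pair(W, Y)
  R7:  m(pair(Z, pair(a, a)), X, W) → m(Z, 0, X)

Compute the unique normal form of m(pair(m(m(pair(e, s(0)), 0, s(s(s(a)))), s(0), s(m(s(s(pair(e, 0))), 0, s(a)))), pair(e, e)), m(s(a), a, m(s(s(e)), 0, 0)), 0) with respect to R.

1. m(pair(m(m(pair(e, s(0)), 0, s(s(s(a)))), s(0), s(m(s(s(pair(e, 0))), 0, s(a)))), pair(e, e)), m(s(a), a, m(s(s(e)), 0, 0)), 0)  →  m(pair(m(pair(0, s(a)), s(0), s(m(s(s(pair(e, 0))), 0, s(a)))), pair(e, e)), m(s(a), a, m(s(s(e)), 0, 0)), 0)   [R6 at 1.1.1]
2. m(pair(m(pair(0, s(a)), s(0), s(m(s(s(pair(e, 0))), 0, s(a)))), pair(e, e)), m(s(a), a, m(s(s(e)), 0, 0)), 0)  →  m(pair(m(pair(0, s(a)), s(0), s(s(a))), pair(e, e)), m(s(a), a, m(s(s(e)), 0, 0)), 0)   [R1 at 1.1.3.1]
3. m(pair(m(pair(0, s(a)), s(0), s(s(a))), pair(e, e)), m(s(a), a, m(s(s(e)), 0, 0)), 0)  →  m(pair(pair(a, a), pair(e, e)), m(s(a), a, m(s(s(e)), 0, 0)), 0)   [R6 at 1.1]
4. m(pair(pair(a, a), pair(e, e)), m(s(a), a, m(s(s(e)), 0, 0)), 0)  →  0   [R5 at ε]

0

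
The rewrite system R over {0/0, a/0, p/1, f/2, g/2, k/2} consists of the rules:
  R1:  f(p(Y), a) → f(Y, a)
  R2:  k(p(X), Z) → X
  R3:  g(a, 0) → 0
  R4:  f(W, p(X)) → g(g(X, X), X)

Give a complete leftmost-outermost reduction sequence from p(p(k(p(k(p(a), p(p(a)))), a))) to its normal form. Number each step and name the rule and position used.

1. p(p(k(p(k(p(a), p(p(a)))), a)))  →  p(p(k(p(a), p(p(a)))))   [R2 at 1.1]
2. p(p(k(p(a), p(p(a)))))  →  p(p(a))   [R2 at 1.1]

p(p(a))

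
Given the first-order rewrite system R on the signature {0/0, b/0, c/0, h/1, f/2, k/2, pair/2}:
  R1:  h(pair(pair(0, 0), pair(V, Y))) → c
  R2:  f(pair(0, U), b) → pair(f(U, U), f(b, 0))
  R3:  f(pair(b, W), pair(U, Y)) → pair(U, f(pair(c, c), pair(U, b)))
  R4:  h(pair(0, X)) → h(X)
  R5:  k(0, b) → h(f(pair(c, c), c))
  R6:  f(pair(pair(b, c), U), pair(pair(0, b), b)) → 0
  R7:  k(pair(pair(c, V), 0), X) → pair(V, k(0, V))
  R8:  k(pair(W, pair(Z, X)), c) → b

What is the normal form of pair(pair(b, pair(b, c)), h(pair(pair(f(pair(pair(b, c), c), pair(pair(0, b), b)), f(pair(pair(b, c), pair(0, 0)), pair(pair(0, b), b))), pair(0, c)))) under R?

pair(pair(b, pair(b, c)), c)

1. pair(pair(b, pair(b, c)), h(pair(pair(f(pair(pair(b, c), c), pair(pair(0, b), b)), f(pair(pair(b, c), pair(0, 0)), pair(pair(0, b), b))), pair(0, c))))  →  pair(pair(b, pair(b, c)), h(pair(pair(0, f(pair(pair(b, c), pair(0, 0)), pair(pair(0, b), b))), pair(0, c))))   [R6 at 2.1.1.1]
2. pair(pair(b, pair(b, c)), h(pair(pair(0, f(pair(pair(b, c), pair(0, 0)), pair(pair(0, b), b))), pair(0, c))))  →  pair(pair(b, pair(b, c)), h(pair(pair(0, 0), pair(0, c))))   [R6 at 2.1.1.2]
3. pair(pair(b, pair(b, c)), h(pair(pair(0, 0), pair(0, c))))  →  pair(pair(b, pair(b, c)), c)   [R1 at 2]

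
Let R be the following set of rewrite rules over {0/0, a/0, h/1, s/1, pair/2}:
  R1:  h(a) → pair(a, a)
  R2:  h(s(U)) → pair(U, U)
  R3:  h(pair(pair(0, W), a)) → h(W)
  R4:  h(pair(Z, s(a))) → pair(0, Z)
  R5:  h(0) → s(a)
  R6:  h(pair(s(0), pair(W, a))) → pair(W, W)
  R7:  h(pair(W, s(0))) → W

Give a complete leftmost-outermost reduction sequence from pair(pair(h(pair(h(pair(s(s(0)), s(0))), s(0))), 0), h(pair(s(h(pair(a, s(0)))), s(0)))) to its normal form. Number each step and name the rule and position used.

pair(pair(s(s(0)), 0), s(a))

1. pair(pair(h(pair(h(pair(s(s(0)), s(0))), s(0))), 0), h(pair(s(h(pair(a, s(0)))), s(0))))  →  pair(pair(h(pair(s(s(0)), s(0))), 0), h(pair(s(h(pair(a, s(0)))), s(0))))   [R7 at 1.1]
2. pair(pair(h(pair(s(s(0)), s(0))), 0), h(pair(s(h(pair(a, s(0)))), s(0))))  →  pair(pair(s(s(0)), 0), h(pair(s(h(pair(a, s(0)))), s(0))))   [R7 at 1.1]
3. pair(pair(s(s(0)), 0), h(pair(s(h(pair(a, s(0)))), s(0))))  →  pair(pair(s(s(0)), 0), s(h(pair(a, s(0)))))   [R7 at 2]
4. pair(pair(s(s(0)), 0), s(h(pair(a, s(0)))))  →  pair(pair(s(s(0)), 0), s(a))   [R7 at 2.1]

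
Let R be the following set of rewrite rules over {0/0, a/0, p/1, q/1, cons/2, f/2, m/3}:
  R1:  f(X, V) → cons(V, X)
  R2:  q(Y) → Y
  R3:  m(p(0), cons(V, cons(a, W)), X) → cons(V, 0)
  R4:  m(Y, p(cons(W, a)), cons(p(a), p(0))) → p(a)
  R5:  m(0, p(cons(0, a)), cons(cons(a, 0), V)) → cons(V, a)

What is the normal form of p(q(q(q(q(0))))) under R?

1. p(q(q(q(q(0)))))  →  p(q(q(q(0))))   [R2 at 1]
2. p(q(q(q(0))))  →  p(q(q(0)))   [R2 at 1]
3. p(q(q(0)))  →  p(q(0))   [R2 at 1]
4. p(q(0))  →  p(0)   [R2 at 1]

p(0)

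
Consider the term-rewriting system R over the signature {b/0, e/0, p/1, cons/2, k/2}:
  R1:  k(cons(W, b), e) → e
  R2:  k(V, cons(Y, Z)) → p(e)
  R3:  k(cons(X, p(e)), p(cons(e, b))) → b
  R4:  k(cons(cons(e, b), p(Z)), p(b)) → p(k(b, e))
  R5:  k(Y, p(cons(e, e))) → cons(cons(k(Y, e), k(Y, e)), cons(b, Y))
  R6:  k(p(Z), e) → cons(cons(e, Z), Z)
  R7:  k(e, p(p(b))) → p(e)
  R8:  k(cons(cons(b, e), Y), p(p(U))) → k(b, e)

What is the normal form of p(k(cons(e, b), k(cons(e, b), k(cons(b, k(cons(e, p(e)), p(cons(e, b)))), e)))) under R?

1. p(k(cons(e, b), k(cons(e, b), k(cons(b, k(cons(e, p(e)), p(cons(e, b)))), e))))  →  p(k(cons(e, b), k(cons(e, b), k(cons(b, b), e))))   [R3 at 1.2.2.1.2]
2. p(k(cons(e, b), k(cons(e, b), k(cons(b, b), e))))  →  p(k(cons(e, b), k(cons(e, b), e)))   [R1 at 1.2.2]
3. p(k(cons(e, b), k(cons(e, b), e)))  →  p(k(cons(e, b), e))   [R1 at 1.2]
4. p(k(cons(e, b), e))  →  p(e)   [R1 at 1]

p(e)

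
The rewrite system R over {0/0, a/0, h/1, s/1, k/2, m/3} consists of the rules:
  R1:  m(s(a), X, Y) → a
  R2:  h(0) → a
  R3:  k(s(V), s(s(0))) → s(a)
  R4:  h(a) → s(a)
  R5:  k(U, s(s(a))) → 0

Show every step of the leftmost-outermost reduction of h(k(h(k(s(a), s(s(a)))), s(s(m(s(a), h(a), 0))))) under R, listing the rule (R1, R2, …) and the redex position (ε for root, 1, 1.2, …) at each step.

1. h(k(h(k(s(a), s(s(a)))), s(s(m(s(a), h(a), 0)))))  →  h(k(h(0), s(s(m(s(a), h(a), 0)))))   [R5 at 1.1.1]
2. h(k(h(0), s(s(m(s(a), h(a), 0)))))  →  h(k(a, s(s(m(s(a), h(a), 0)))))   [R2 at 1.1]
3. h(k(a, s(s(m(s(a), h(a), 0)))))  →  h(k(a, s(s(a))))   [R1 at 1.2.1.1]
4. h(k(a, s(s(a))))  →  h(0)   [R5 at 1]
5. h(0)  →  a   [R2 at ε]

a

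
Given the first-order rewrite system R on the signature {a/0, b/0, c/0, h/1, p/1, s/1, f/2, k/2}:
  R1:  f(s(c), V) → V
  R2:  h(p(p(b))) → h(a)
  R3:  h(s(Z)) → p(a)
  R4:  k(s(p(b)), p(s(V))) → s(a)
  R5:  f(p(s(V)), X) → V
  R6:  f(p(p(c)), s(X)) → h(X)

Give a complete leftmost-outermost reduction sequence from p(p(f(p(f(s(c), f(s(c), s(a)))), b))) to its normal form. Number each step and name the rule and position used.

p(p(a))

1. p(p(f(p(f(s(c), f(s(c), s(a)))), b)))  →  p(p(f(p(f(s(c), s(a))), b)))   [R1 at 1.1.1.1]
2. p(p(f(p(f(s(c), s(a))), b)))  →  p(p(f(p(s(a)), b)))   [R1 at 1.1.1.1]
3. p(p(f(p(s(a)), b)))  →  p(p(a))   [R5 at 1.1]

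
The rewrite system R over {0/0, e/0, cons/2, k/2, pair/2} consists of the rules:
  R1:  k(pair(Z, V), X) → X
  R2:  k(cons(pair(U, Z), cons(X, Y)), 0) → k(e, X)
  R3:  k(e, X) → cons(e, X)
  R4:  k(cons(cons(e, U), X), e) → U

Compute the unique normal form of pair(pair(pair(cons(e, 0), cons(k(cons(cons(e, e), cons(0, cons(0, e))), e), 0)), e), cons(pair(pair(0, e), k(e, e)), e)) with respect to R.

1. pair(pair(pair(cons(e, 0), cons(k(cons(cons(e, e), cons(0, cons(0, e))), e), 0)), e), cons(pair(pair(0, e), k(e, e)), e))  →  pair(pair(pair(cons(e, 0), cons(e, 0)), e), cons(pair(pair(0, e), k(e, e)), e))   [R4 at 1.1.2.1]
2. pair(pair(pair(cons(e, 0), cons(e, 0)), e), cons(pair(pair(0, e), k(e, e)), e))  →  pair(pair(pair(cons(e, 0), cons(e, 0)), e), cons(pair(pair(0, e), cons(e, e)), e))   [R3 at 2.1.2]

pair(pair(pair(cons(e, 0), cons(e, 0)), e), cons(pair(pair(0, e), cons(e, e)), e))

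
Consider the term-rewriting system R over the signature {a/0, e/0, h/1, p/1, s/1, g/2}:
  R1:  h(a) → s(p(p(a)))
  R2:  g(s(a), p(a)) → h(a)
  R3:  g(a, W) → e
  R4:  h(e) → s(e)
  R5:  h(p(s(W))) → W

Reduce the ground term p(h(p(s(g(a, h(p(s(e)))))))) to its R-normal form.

p(e)

1. p(h(p(s(g(a, h(p(s(e))))))))  →  p(g(a, h(p(s(e)))))   [R5 at 1]
2. p(g(a, h(p(s(e)))))  →  p(e)   [R3 at 1]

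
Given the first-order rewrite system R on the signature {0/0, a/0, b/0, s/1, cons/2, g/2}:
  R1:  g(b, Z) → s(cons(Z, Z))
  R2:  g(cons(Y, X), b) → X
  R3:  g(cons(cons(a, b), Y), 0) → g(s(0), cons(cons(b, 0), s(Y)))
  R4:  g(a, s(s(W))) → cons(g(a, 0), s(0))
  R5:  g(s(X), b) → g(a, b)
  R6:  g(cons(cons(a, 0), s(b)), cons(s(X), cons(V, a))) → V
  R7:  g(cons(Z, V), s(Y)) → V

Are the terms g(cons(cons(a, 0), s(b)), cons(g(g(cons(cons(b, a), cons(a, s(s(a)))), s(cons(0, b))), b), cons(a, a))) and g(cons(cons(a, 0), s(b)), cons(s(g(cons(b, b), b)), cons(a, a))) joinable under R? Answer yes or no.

Reduce t₁ = g(cons(cons(a, 0), s(b)), cons(g(g(cons(cons(b, a), cons(a, s(s(a)))), s(cons(0, b))), b), cons(a, a))):
1. g(cons(cons(a, 0), s(b)), cons(g(g(cons(cons(b, a), cons(a, s(s(a)))), s(cons(0, b))), b), cons(a, a)))  →  g(cons(cons(a, 0), s(b)), cons(g(cons(a, s(s(a))), b), cons(a, a)))   [R7 at 2.1.1]
2. g(cons(cons(a, 0), s(b)), cons(g(cons(a, s(s(a))), b), cons(a, a)))  →  g(cons(cons(a, 0), s(b)), cons(s(s(a)), cons(a, a)))   [R2 at 2.1]
3. g(cons(cons(a, 0), s(b)), cons(s(s(a)), cons(a, a)))  →  a   [R6 at ε]

Reduce t₂ = g(cons(cons(a, 0), s(b)), cons(s(g(cons(b, b), b)), cons(a, a))):
1. g(cons(cons(a, 0), s(b)), cons(s(g(cons(b, b), b)), cons(a, a)))  →  a   [R6 at ε]

yes — NF(t₁) = a, NF(t₂) = a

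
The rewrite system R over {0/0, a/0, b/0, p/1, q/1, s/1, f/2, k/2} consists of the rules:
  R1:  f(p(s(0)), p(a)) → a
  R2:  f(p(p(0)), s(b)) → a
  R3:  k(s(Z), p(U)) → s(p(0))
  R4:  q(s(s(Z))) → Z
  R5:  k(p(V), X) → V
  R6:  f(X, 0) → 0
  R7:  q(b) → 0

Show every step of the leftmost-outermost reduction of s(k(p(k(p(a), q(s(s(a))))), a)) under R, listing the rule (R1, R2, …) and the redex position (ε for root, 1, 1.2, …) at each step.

1. s(k(p(k(p(a), q(s(s(a))))), a))  →  s(k(p(a), q(s(s(a)))))   [R5 at 1]
2. s(k(p(a), q(s(s(a)))))  →  s(a)   [R5 at 1]

s(a)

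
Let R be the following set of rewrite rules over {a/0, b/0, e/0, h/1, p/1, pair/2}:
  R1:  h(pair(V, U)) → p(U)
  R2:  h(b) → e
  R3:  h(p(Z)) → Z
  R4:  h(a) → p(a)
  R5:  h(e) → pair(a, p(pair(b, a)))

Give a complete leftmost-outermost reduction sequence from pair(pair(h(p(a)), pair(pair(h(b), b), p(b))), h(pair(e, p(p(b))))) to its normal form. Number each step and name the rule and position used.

1. pair(pair(h(p(a)), pair(pair(h(b), b), p(b))), h(pair(e, p(p(b)))))  →  pair(pair(a, pair(pair(h(b), b), p(b))), h(pair(e, p(p(b)))))   [R3 at 1.1]
2. pair(pair(a, pair(pair(h(b), b), p(b))), h(pair(e, p(p(b)))))  →  pair(pair(a, pair(pair(e, b), p(b))), h(pair(e, p(p(b)))))   [R2 at 1.2.1.1]
3. pair(pair(a, pair(pair(e, b), p(b))), h(pair(e, p(p(b)))))  →  pair(pair(a, pair(pair(e, b), p(b))), p(p(p(b))))   [R1 at 2]

pair(pair(a, pair(pair(e, b), p(b))), p(p(p(b))))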